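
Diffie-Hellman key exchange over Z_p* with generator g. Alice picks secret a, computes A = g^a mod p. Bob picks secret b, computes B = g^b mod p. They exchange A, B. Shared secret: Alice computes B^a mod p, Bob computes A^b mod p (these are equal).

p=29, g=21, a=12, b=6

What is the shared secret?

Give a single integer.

A = 21^12 mod 29  (bits of 12 = 1100)
  bit 0 = 1: r = r^2 * 21 mod 29 = 1^2 * 21 = 1*21 = 21
  bit 1 = 1: r = r^2 * 21 mod 29 = 21^2 * 21 = 6*21 = 10
  bit 2 = 0: r = r^2 mod 29 = 10^2 = 13
  bit 3 = 0: r = r^2 mod 29 = 13^2 = 24
  -> A = 24
B = 21^6 mod 29  (bits of 6 = 110)
  bit 0 = 1: r = r^2 * 21 mod 29 = 1^2 * 21 = 1*21 = 21
  bit 1 = 1: r = r^2 * 21 mod 29 = 21^2 * 21 = 6*21 = 10
  bit 2 = 0: r = r^2 mod 29 = 10^2 = 13
  -> B = 13
s = B^a = 13^12 mod 29  (bits of 12 = 1100)
  bit 0 = 1: r = r^2 * 13 mod 29 = 1^2 * 13 = 1*13 = 13
  bit 1 = 1: r = r^2 * 13 mod 29 = 13^2 * 13 = 24*13 = 22
  bit 2 = 0: r = r^2 mod 29 = 22^2 = 20
  bit 3 = 0: r = r^2 mod 29 = 20^2 = 23
  -> s = B^a = 23

Answer: 23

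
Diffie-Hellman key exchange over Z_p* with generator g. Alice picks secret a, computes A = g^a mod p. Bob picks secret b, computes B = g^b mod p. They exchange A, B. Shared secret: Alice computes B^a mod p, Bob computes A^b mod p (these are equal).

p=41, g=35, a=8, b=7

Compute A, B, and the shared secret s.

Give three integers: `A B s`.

Answer: 10 12 18

Derivation:
A = 35^8 mod 41  (bits of 8 = 1000)
  bit 0 = 1: r = r^2 * 35 mod 41 = 1^2 * 35 = 1*35 = 35
  bit 1 = 0: r = r^2 mod 41 = 35^2 = 36
  bit 2 = 0: r = r^2 mod 41 = 36^2 = 25
  bit 3 = 0: r = r^2 mod 41 = 25^2 = 10
  -> A = 10
B = 35^7 mod 41  (bits of 7 = 111)
  bit 0 = 1: r = r^2 * 35 mod 41 = 1^2 * 35 = 1*35 = 35
  bit 1 = 1: r = r^2 * 35 mod 41 = 35^2 * 35 = 36*35 = 30
  bit 2 = 1: r = r^2 * 35 mod 41 = 30^2 * 35 = 39*35 = 12
  -> B = 12
s = B^a = 12^8 mod 41  (bits of 8 = 1000)
  bit 0 = 1: r = r^2 * 12 mod 41 = 1^2 * 12 = 1*12 = 12
  bit 1 = 0: r = r^2 mod 41 = 12^2 = 21
  bit 2 = 0: r = r^2 mod 41 = 21^2 = 31
  bit 3 = 0: r = r^2 mod 41 = 31^2 = 18
  -> s = B^a = 18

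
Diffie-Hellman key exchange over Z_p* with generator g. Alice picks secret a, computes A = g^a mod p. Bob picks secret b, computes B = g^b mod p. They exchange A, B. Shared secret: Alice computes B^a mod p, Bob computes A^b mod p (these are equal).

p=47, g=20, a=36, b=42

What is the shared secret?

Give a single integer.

A = 20^36 mod 47  (bits of 36 = 100100)
  bit 0 = 1: r = r^2 * 20 mod 47 = 1^2 * 20 = 1*20 = 20
  bit 1 = 0: r = r^2 mod 47 = 20^2 = 24
  bit 2 = 0: r = r^2 mod 47 = 24^2 = 12
  bit 3 = 1: r = r^2 * 20 mod 47 = 12^2 * 20 = 3*20 = 13
  bit 4 = 0: r = r^2 mod 47 = 13^2 = 28
  bit 5 = 0: r = r^2 mod 47 = 28^2 = 32
  -> A = 32
B = 20^42 mod 47  (bits of 42 = 101010)
  bit 0 = 1: r = r^2 * 20 mod 47 = 1^2 * 20 = 1*20 = 20
  bit 1 = 0: r = r^2 mod 47 = 20^2 = 24
  bit 2 = 1: r = r^2 * 20 mod 47 = 24^2 * 20 = 12*20 = 5
  bit 3 = 0: r = r^2 mod 47 = 5^2 = 25
  bit 4 = 1: r = r^2 * 20 mod 47 = 25^2 * 20 = 14*20 = 45
  bit 5 = 0: r = r^2 mod 47 = 45^2 = 4
  -> B = 4
s = B^a = 4^36 mod 47  (bits of 36 = 100100)
  bit 0 = 1: r = r^2 * 4 mod 47 = 1^2 * 4 = 1*4 = 4
  bit 1 = 0: r = r^2 mod 47 = 4^2 = 16
  bit 2 = 0: r = r^2 mod 47 = 16^2 = 21
  bit 3 = 1: r = r^2 * 4 mod 47 = 21^2 * 4 = 18*4 = 25
  bit 4 = 0: r = r^2 mod 47 = 25^2 = 14
  bit 5 = 0: r = r^2 mod 47 = 14^2 = 8
  -> s = B^a = 8

Answer: 8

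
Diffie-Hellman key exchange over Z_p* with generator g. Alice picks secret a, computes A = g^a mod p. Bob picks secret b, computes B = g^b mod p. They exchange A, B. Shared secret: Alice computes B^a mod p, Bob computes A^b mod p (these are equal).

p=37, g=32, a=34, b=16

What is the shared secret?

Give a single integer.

A = 32^34 mod 37  (bits of 34 = 100010)
  bit 0 = 1: r = r^2 * 32 mod 37 = 1^2 * 32 = 1*32 = 32
  bit 1 = 0: r = r^2 mod 37 = 32^2 = 25
  bit 2 = 0: r = r^2 mod 37 = 25^2 = 33
  bit 3 = 0: r = r^2 mod 37 = 33^2 = 16
  bit 4 = 1: r = r^2 * 32 mod 37 = 16^2 * 32 = 34*32 = 15
  bit 5 = 0: r = r^2 mod 37 = 15^2 = 3
  -> A = 3
B = 32^16 mod 37  (bits of 16 = 10000)
  bit 0 = 1: r = r^2 * 32 mod 37 = 1^2 * 32 = 1*32 = 32
  bit 1 = 0: r = r^2 mod 37 = 32^2 = 25
  bit 2 = 0: r = r^2 mod 37 = 25^2 = 33
  bit 3 = 0: r = r^2 mod 37 = 33^2 = 16
  bit 4 = 0: r = r^2 mod 37 = 16^2 = 34
  -> B = 34
s = B^a = 34^34 mod 37  (bits of 34 = 100010)
  bit 0 = 1: r = r^2 * 34 mod 37 = 1^2 * 34 = 1*34 = 34
  bit 1 = 0: r = r^2 mod 37 = 34^2 = 9
  bit 2 = 0: r = r^2 mod 37 = 9^2 = 7
  bit 3 = 0: r = r^2 mod 37 = 7^2 = 12
  bit 4 = 1: r = r^2 * 34 mod 37 = 12^2 * 34 = 33*34 = 12
  bit 5 = 0: r = r^2 mod 37 = 12^2 = 33
  -> s = B^a = 33

Answer: 33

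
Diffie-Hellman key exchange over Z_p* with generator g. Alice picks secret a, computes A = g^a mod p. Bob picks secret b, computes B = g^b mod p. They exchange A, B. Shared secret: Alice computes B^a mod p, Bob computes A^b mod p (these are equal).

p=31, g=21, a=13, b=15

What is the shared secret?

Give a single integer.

Answer: 30

Derivation:
A = 21^13 mod 31  (bits of 13 = 1101)
  bit 0 = 1: r = r^2 * 21 mod 31 = 1^2 * 21 = 1*21 = 21
  bit 1 = 1: r = r^2 * 21 mod 31 = 21^2 * 21 = 7*21 = 23
  bit 2 = 0: r = r^2 mod 31 = 23^2 = 2
  bit 3 = 1: r = r^2 * 21 mod 31 = 2^2 * 21 = 4*21 = 22
  -> A = 22
B = 21^15 mod 31  (bits of 15 = 1111)
  bit 0 = 1: r = r^2 * 21 mod 31 = 1^2 * 21 = 1*21 = 21
  bit 1 = 1: r = r^2 * 21 mod 31 = 21^2 * 21 = 7*21 = 23
  bit 2 = 1: r = r^2 * 21 mod 31 = 23^2 * 21 = 2*21 = 11
  bit 3 = 1: r = r^2 * 21 mod 31 = 11^2 * 21 = 28*21 = 30
  -> B = 30
s = B^a = 30^13 mod 31  (bits of 13 = 1101)
  bit 0 = 1: r = r^2 * 30 mod 31 = 1^2 * 30 = 1*30 = 30
  bit 1 = 1: r = r^2 * 30 mod 31 = 30^2 * 30 = 1*30 = 30
  bit 2 = 0: r = r^2 mod 31 = 30^2 = 1
  bit 3 = 1: r = r^2 * 30 mod 31 = 1^2 * 30 = 1*30 = 30
  -> s = B^a = 30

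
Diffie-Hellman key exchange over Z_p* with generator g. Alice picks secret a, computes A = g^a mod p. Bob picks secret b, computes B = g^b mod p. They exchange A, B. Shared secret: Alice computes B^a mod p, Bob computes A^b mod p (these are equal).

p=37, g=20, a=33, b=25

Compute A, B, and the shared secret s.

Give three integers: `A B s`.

A = 20^33 mod 37  (bits of 33 = 100001)
  bit 0 = 1: r = r^2 * 20 mod 37 = 1^2 * 20 = 1*20 = 20
  bit 1 = 0: r = r^2 mod 37 = 20^2 = 30
  bit 2 = 0: r = r^2 mod 37 = 30^2 = 12
  bit 3 = 0: r = r^2 mod 37 = 12^2 = 33
  bit 4 = 0: r = r^2 mod 37 = 33^2 = 16
  bit 5 = 1: r = r^2 * 20 mod 37 = 16^2 * 20 = 34*20 = 14
  -> A = 14
B = 20^25 mod 37  (bits of 25 = 11001)
  bit 0 = 1: r = r^2 * 20 mod 37 = 1^2 * 20 = 1*20 = 20
  bit 1 = 1: r = r^2 * 20 mod 37 = 20^2 * 20 = 30*20 = 8
  bit 2 = 0: r = r^2 mod 37 = 8^2 = 27
  bit 3 = 0: r = r^2 mod 37 = 27^2 = 26
  bit 4 = 1: r = r^2 * 20 mod 37 = 26^2 * 20 = 10*20 = 15
  -> B = 15
s = B^a = 15^33 mod 37  (bits of 33 = 100001)
  bit 0 = 1: r = r^2 * 15 mod 37 = 1^2 * 15 = 1*15 = 15
  bit 1 = 0: r = r^2 mod 37 = 15^2 = 3
  bit 2 = 0: r = r^2 mod 37 = 3^2 = 9
  bit 3 = 0: r = r^2 mod 37 = 9^2 = 7
  bit 4 = 0: r = r^2 mod 37 = 7^2 = 12
  bit 5 = 1: r = r^2 * 15 mod 37 = 12^2 * 15 = 33*15 = 14
  -> s = B^a = 14

Answer: 14 15 14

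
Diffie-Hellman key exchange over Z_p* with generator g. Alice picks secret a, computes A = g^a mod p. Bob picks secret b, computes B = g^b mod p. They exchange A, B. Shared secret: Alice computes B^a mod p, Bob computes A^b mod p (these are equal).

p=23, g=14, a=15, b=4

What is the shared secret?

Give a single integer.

Answer: 8

Derivation:
A = 14^15 mod 23  (bits of 15 = 1111)
  bit 0 = 1: r = r^2 * 14 mod 23 = 1^2 * 14 = 1*14 = 14
  bit 1 = 1: r = r^2 * 14 mod 23 = 14^2 * 14 = 12*14 = 7
  bit 2 = 1: r = r^2 * 14 mod 23 = 7^2 * 14 = 3*14 = 19
  bit 3 = 1: r = r^2 * 14 mod 23 = 19^2 * 14 = 16*14 = 17
  -> A = 17
B = 14^4 mod 23  (bits of 4 = 100)
  bit 0 = 1: r = r^2 * 14 mod 23 = 1^2 * 14 = 1*14 = 14
  bit 1 = 0: r = r^2 mod 23 = 14^2 = 12
  bit 2 = 0: r = r^2 mod 23 = 12^2 = 6
  -> B = 6
s = B^a = 6^15 mod 23  (bits of 15 = 1111)
  bit 0 = 1: r = r^2 * 6 mod 23 = 1^2 * 6 = 1*6 = 6
  bit 1 = 1: r = r^2 * 6 mod 23 = 6^2 * 6 = 13*6 = 9
  bit 2 = 1: r = r^2 * 6 mod 23 = 9^2 * 6 = 12*6 = 3
  bit 3 = 1: r = r^2 * 6 mod 23 = 3^2 * 6 = 9*6 = 8
  -> s = B^a = 8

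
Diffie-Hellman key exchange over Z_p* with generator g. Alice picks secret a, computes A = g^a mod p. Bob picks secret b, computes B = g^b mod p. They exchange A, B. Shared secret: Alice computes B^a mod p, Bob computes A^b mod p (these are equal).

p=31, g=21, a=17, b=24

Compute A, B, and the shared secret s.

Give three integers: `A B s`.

Answer: 24 16 8

Derivation:
A = 21^17 mod 31  (bits of 17 = 10001)
  bit 0 = 1: r = r^2 * 21 mod 31 = 1^2 * 21 = 1*21 = 21
  bit 1 = 0: r = r^2 mod 31 = 21^2 = 7
  bit 2 = 0: r = r^2 mod 31 = 7^2 = 18
  bit 3 = 0: r = r^2 mod 31 = 18^2 = 14
  bit 4 = 1: r = r^2 * 21 mod 31 = 14^2 * 21 = 10*21 = 24
  -> A = 24
B = 21^24 mod 31  (bits of 24 = 11000)
  bit 0 = 1: r = r^2 * 21 mod 31 = 1^2 * 21 = 1*21 = 21
  bit 1 = 1: r = r^2 * 21 mod 31 = 21^2 * 21 = 7*21 = 23
  bit 2 = 0: r = r^2 mod 31 = 23^2 = 2
  bit 3 = 0: r = r^2 mod 31 = 2^2 = 4
  bit 4 = 0: r = r^2 mod 31 = 4^2 = 16
  -> B = 16
s = B^a = 16^17 mod 31  (bits of 17 = 10001)
  bit 0 = 1: r = r^2 * 16 mod 31 = 1^2 * 16 = 1*16 = 16
  bit 1 = 0: r = r^2 mod 31 = 16^2 = 8
  bit 2 = 0: r = r^2 mod 31 = 8^2 = 2
  bit 3 = 0: r = r^2 mod 31 = 2^2 = 4
  bit 4 = 1: r = r^2 * 16 mod 31 = 4^2 * 16 = 16*16 = 8
  -> s = B^a = 8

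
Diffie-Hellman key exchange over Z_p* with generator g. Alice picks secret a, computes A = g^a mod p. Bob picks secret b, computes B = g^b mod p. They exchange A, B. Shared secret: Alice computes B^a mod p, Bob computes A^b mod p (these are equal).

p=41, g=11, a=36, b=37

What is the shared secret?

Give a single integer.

Answer: 23

Derivation:
A = 11^36 mod 41  (bits of 36 = 100100)
  bit 0 = 1: r = r^2 * 11 mod 41 = 1^2 * 11 = 1*11 = 11
  bit 1 = 0: r = r^2 mod 41 = 11^2 = 39
  bit 2 = 0: r = r^2 mod 41 = 39^2 = 4
  bit 3 = 1: r = r^2 * 11 mod 41 = 4^2 * 11 = 16*11 = 12
  bit 4 = 0: r = r^2 mod 41 = 12^2 = 21
  bit 5 = 0: r = r^2 mod 41 = 21^2 = 31
  -> A = 31
B = 11^37 mod 41  (bits of 37 = 100101)
  bit 0 = 1: r = r^2 * 11 mod 41 = 1^2 * 11 = 1*11 = 11
  bit 1 = 0: r = r^2 mod 41 = 11^2 = 39
  bit 2 = 0: r = r^2 mod 41 = 39^2 = 4
  bit 3 = 1: r = r^2 * 11 mod 41 = 4^2 * 11 = 16*11 = 12
  bit 4 = 0: r = r^2 mod 41 = 12^2 = 21
  bit 5 = 1: r = r^2 * 11 mod 41 = 21^2 * 11 = 31*11 = 13
  -> B = 13
s = B^a = 13^36 mod 41  (bits of 36 = 100100)
  bit 0 = 1: r = r^2 * 13 mod 41 = 1^2 * 13 = 1*13 = 13
  bit 1 = 0: r = r^2 mod 41 = 13^2 = 5
  bit 2 = 0: r = r^2 mod 41 = 5^2 = 25
  bit 3 = 1: r = r^2 * 13 mod 41 = 25^2 * 13 = 10*13 = 7
  bit 4 = 0: r = r^2 mod 41 = 7^2 = 8
  bit 5 = 0: r = r^2 mod 41 = 8^2 = 23
  -> s = B^a = 23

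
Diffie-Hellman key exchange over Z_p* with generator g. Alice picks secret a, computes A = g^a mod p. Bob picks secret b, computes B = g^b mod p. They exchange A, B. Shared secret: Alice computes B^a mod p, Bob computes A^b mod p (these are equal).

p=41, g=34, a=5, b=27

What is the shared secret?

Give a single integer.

Answer: 27

Derivation:
A = 34^5 mod 41  (bits of 5 = 101)
  bit 0 = 1: r = r^2 * 34 mod 41 = 1^2 * 34 = 1*34 = 34
  bit 1 = 0: r = r^2 mod 41 = 34^2 = 8
  bit 2 = 1: r = r^2 * 34 mod 41 = 8^2 * 34 = 23*34 = 3
  -> A = 3
B = 34^27 mod 41  (bits of 27 = 11011)
  bit 0 = 1: r = r^2 * 34 mod 41 = 1^2 * 34 = 1*34 = 34
  bit 1 = 1: r = r^2 * 34 mod 41 = 34^2 * 34 = 8*34 = 26
  bit 2 = 0: r = r^2 mod 41 = 26^2 = 20
  bit 3 = 1: r = r^2 * 34 mod 41 = 20^2 * 34 = 31*34 = 29
  bit 4 = 1: r = r^2 * 34 mod 41 = 29^2 * 34 = 21*34 = 17
  -> B = 17
s = B^a = 17^5 mod 41  (bits of 5 = 101)
  bit 0 = 1: r = r^2 * 17 mod 41 = 1^2 * 17 = 1*17 = 17
  bit 1 = 0: r = r^2 mod 41 = 17^2 = 2
  bit 2 = 1: r = r^2 * 17 mod 41 = 2^2 * 17 = 4*17 = 27
  -> s = B^a = 27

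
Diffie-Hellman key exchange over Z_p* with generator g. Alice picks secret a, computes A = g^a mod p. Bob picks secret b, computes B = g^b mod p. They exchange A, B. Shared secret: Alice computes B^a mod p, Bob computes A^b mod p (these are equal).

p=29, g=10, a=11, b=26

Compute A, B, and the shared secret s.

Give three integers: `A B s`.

Answer: 2 9 22

Derivation:
A = 10^11 mod 29  (bits of 11 = 1011)
  bit 0 = 1: r = r^2 * 10 mod 29 = 1^2 * 10 = 1*10 = 10
  bit 1 = 0: r = r^2 mod 29 = 10^2 = 13
  bit 2 = 1: r = r^2 * 10 mod 29 = 13^2 * 10 = 24*10 = 8
  bit 3 = 1: r = r^2 * 10 mod 29 = 8^2 * 10 = 6*10 = 2
  -> A = 2
B = 10^26 mod 29  (bits of 26 = 11010)
  bit 0 = 1: r = r^2 * 10 mod 29 = 1^2 * 10 = 1*10 = 10
  bit 1 = 1: r = r^2 * 10 mod 29 = 10^2 * 10 = 13*10 = 14
  bit 2 = 0: r = r^2 mod 29 = 14^2 = 22
  bit 3 = 1: r = r^2 * 10 mod 29 = 22^2 * 10 = 20*10 = 26
  bit 4 = 0: r = r^2 mod 29 = 26^2 = 9
  -> B = 9
s = B^a = 9^11 mod 29  (bits of 11 = 1011)
  bit 0 = 1: r = r^2 * 9 mod 29 = 1^2 * 9 = 1*9 = 9
  bit 1 = 0: r = r^2 mod 29 = 9^2 = 23
  bit 2 = 1: r = r^2 * 9 mod 29 = 23^2 * 9 = 7*9 = 5
  bit 3 = 1: r = r^2 * 9 mod 29 = 5^2 * 9 = 25*9 = 22
  -> s = B^a = 22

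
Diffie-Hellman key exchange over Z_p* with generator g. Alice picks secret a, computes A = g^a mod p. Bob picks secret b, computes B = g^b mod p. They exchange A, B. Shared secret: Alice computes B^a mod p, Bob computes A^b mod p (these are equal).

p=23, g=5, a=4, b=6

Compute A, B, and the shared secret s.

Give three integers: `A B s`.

A = 5^4 mod 23  (bits of 4 = 100)
  bit 0 = 1: r = r^2 * 5 mod 23 = 1^2 * 5 = 1*5 = 5
  bit 1 = 0: r = r^2 mod 23 = 5^2 = 2
  bit 2 = 0: r = r^2 mod 23 = 2^2 = 4
  -> A = 4
B = 5^6 mod 23  (bits of 6 = 110)
  bit 0 = 1: r = r^2 * 5 mod 23 = 1^2 * 5 = 1*5 = 5
  bit 1 = 1: r = r^2 * 5 mod 23 = 5^2 * 5 = 2*5 = 10
  bit 2 = 0: r = r^2 mod 23 = 10^2 = 8
  -> B = 8
s = B^a = 8^4 mod 23  (bits of 4 = 100)
  bit 0 = 1: r = r^2 * 8 mod 23 = 1^2 * 8 = 1*8 = 8
  bit 1 = 0: r = r^2 mod 23 = 8^2 = 18
  bit 2 = 0: r = r^2 mod 23 = 18^2 = 2
  -> s = B^a = 2

Answer: 4 8 2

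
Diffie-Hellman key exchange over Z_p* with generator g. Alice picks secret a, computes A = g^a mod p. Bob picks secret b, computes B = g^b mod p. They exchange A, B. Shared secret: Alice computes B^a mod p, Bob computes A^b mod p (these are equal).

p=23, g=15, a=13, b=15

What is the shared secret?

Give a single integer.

Answer: 19

Derivation:
A = 15^13 mod 23  (bits of 13 = 1101)
  bit 0 = 1: r = r^2 * 15 mod 23 = 1^2 * 15 = 1*15 = 15
  bit 1 = 1: r = r^2 * 15 mod 23 = 15^2 * 15 = 18*15 = 17
  bit 2 = 0: r = r^2 mod 23 = 17^2 = 13
  bit 3 = 1: r = r^2 * 15 mod 23 = 13^2 * 15 = 8*15 = 5
  -> A = 5
B = 15^15 mod 23  (bits of 15 = 1111)
  bit 0 = 1: r = r^2 * 15 mod 23 = 1^2 * 15 = 1*15 = 15
  bit 1 = 1: r = r^2 * 15 mod 23 = 15^2 * 15 = 18*15 = 17
  bit 2 = 1: r = r^2 * 15 mod 23 = 17^2 * 15 = 13*15 = 11
  bit 3 = 1: r = r^2 * 15 mod 23 = 11^2 * 15 = 6*15 = 21
  -> B = 21
s = B^a = 21^13 mod 23  (bits of 13 = 1101)
  bit 0 = 1: r = r^2 * 21 mod 23 = 1^2 * 21 = 1*21 = 21
  bit 1 = 1: r = r^2 * 21 mod 23 = 21^2 * 21 = 4*21 = 15
  bit 2 = 0: r = r^2 mod 23 = 15^2 = 18
  bit 3 = 1: r = r^2 * 21 mod 23 = 18^2 * 21 = 2*21 = 19
  -> s = B^a = 19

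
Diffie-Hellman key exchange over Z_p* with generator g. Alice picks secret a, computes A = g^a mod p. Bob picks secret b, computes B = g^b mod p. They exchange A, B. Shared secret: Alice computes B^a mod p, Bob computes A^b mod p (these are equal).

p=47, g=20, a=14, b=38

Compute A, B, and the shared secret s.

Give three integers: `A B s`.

Answer: 18 16 37

Derivation:
A = 20^14 mod 47  (bits of 14 = 1110)
  bit 0 = 1: r = r^2 * 20 mod 47 = 1^2 * 20 = 1*20 = 20
  bit 1 = 1: r = r^2 * 20 mod 47 = 20^2 * 20 = 24*20 = 10
  bit 2 = 1: r = r^2 * 20 mod 47 = 10^2 * 20 = 6*20 = 26
  bit 3 = 0: r = r^2 mod 47 = 26^2 = 18
  -> A = 18
B = 20^38 mod 47  (bits of 38 = 100110)
  bit 0 = 1: r = r^2 * 20 mod 47 = 1^2 * 20 = 1*20 = 20
  bit 1 = 0: r = r^2 mod 47 = 20^2 = 24
  bit 2 = 0: r = r^2 mod 47 = 24^2 = 12
  bit 3 = 1: r = r^2 * 20 mod 47 = 12^2 * 20 = 3*20 = 13
  bit 4 = 1: r = r^2 * 20 mod 47 = 13^2 * 20 = 28*20 = 43
  bit 5 = 0: r = r^2 mod 47 = 43^2 = 16
  -> B = 16
s = B^a = 16^14 mod 47  (bits of 14 = 1110)
  bit 0 = 1: r = r^2 * 16 mod 47 = 1^2 * 16 = 1*16 = 16
  bit 1 = 1: r = r^2 * 16 mod 47 = 16^2 * 16 = 21*16 = 7
  bit 2 = 1: r = r^2 * 16 mod 47 = 7^2 * 16 = 2*16 = 32
  bit 3 = 0: r = r^2 mod 47 = 32^2 = 37
  -> s = B^a = 37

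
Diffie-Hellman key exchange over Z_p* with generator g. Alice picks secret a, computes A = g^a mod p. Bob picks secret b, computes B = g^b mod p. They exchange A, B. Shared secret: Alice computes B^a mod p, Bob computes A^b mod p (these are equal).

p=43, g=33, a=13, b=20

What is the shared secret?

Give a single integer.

Answer: 17

Derivation:
A = 33^13 mod 43  (bits of 13 = 1101)
  bit 0 = 1: r = r^2 * 33 mod 43 = 1^2 * 33 = 1*33 = 33
  bit 1 = 1: r = r^2 * 33 mod 43 = 33^2 * 33 = 14*33 = 32
  bit 2 = 0: r = r^2 mod 43 = 32^2 = 35
  bit 3 = 1: r = r^2 * 33 mod 43 = 35^2 * 33 = 21*33 = 5
  -> A = 5
B = 33^20 mod 43  (bits of 20 = 10100)
  bit 0 = 1: r = r^2 * 33 mod 43 = 1^2 * 33 = 1*33 = 33
  bit 1 = 0: r = r^2 mod 43 = 33^2 = 14
  bit 2 = 1: r = r^2 * 33 mod 43 = 14^2 * 33 = 24*33 = 18
  bit 3 = 0: r = r^2 mod 43 = 18^2 = 23
  bit 4 = 0: r = r^2 mod 43 = 23^2 = 13
  -> B = 13
s = B^a = 13^13 mod 43  (bits of 13 = 1101)
  bit 0 = 1: r = r^2 * 13 mod 43 = 1^2 * 13 = 1*13 = 13
  bit 1 = 1: r = r^2 * 13 mod 43 = 13^2 * 13 = 40*13 = 4
  bit 2 = 0: r = r^2 mod 43 = 4^2 = 16
  bit 3 = 1: r = r^2 * 13 mod 43 = 16^2 * 13 = 41*13 = 17
  -> s = B^a = 17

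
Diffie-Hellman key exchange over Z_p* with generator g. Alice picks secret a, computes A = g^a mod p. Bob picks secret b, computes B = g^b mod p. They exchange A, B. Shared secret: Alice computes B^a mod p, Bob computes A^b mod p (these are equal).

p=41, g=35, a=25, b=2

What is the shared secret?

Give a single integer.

A = 35^25 mod 41  (bits of 25 = 11001)
  bit 0 = 1: r = r^2 * 35 mod 41 = 1^2 * 35 = 1*35 = 35
  bit 1 = 1: r = r^2 * 35 mod 41 = 35^2 * 35 = 36*35 = 30
  bit 2 = 0: r = r^2 mod 41 = 30^2 = 39
  bit 3 = 0: r = r^2 mod 41 = 39^2 = 4
  bit 4 = 1: r = r^2 * 35 mod 41 = 4^2 * 35 = 16*35 = 27
  -> A = 27
B = 35^2 mod 41  (bits of 2 = 10)
  bit 0 = 1: r = r^2 * 35 mod 41 = 1^2 * 35 = 1*35 = 35
  bit 1 = 0: r = r^2 mod 41 = 35^2 = 36
  -> B = 36
s = B^a = 36^25 mod 41  (bits of 25 = 11001)
  bit 0 = 1: r = r^2 * 36 mod 41 = 1^2 * 36 = 1*36 = 36
  bit 1 = 1: r = r^2 * 36 mod 41 = 36^2 * 36 = 25*36 = 39
  bit 2 = 0: r = r^2 mod 41 = 39^2 = 4
  bit 3 = 0: r = r^2 mod 41 = 4^2 = 16
  bit 4 = 1: r = r^2 * 36 mod 41 = 16^2 * 36 = 10*36 = 32
  -> s = B^a = 32

Answer: 32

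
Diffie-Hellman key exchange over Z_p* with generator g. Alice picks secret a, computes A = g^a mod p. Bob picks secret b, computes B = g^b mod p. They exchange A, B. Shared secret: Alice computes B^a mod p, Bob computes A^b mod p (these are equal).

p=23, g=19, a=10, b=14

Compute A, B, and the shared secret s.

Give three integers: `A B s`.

Answer: 6 18 9

Derivation:
A = 19^10 mod 23  (bits of 10 = 1010)
  bit 0 = 1: r = r^2 * 19 mod 23 = 1^2 * 19 = 1*19 = 19
  bit 1 = 0: r = r^2 mod 23 = 19^2 = 16
  bit 2 = 1: r = r^2 * 19 mod 23 = 16^2 * 19 = 3*19 = 11
  bit 3 = 0: r = r^2 mod 23 = 11^2 = 6
  -> A = 6
B = 19^14 mod 23  (bits of 14 = 1110)
  bit 0 = 1: r = r^2 * 19 mod 23 = 1^2 * 19 = 1*19 = 19
  bit 1 = 1: r = r^2 * 19 mod 23 = 19^2 * 19 = 16*19 = 5
  bit 2 = 1: r = r^2 * 19 mod 23 = 5^2 * 19 = 2*19 = 15
  bit 3 = 0: r = r^2 mod 23 = 15^2 = 18
  -> B = 18
s = B^a = 18^10 mod 23  (bits of 10 = 1010)
  bit 0 = 1: r = r^2 * 18 mod 23 = 1^2 * 18 = 1*18 = 18
  bit 1 = 0: r = r^2 mod 23 = 18^2 = 2
  bit 2 = 1: r = r^2 * 18 mod 23 = 2^2 * 18 = 4*18 = 3
  bit 3 = 0: r = r^2 mod 23 = 3^2 = 9
  -> s = B^a = 9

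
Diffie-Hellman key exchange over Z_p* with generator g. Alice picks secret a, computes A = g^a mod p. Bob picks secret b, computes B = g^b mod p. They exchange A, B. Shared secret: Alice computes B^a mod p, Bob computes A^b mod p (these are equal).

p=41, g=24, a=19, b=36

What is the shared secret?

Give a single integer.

Answer: 4

Derivation:
A = 24^19 mod 41  (bits of 19 = 10011)
  bit 0 = 1: r = r^2 * 24 mod 41 = 1^2 * 24 = 1*24 = 24
  bit 1 = 0: r = r^2 mod 41 = 24^2 = 2
  bit 2 = 0: r = r^2 mod 41 = 2^2 = 4
  bit 3 = 1: r = r^2 * 24 mod 41 = 4^2 * 24 = 16*24 = 15
  bit 4 = 1: r = r^2 * 24 mod 41 = 15^2 * 24 = 20*24 = 29
  -> A = 29
B = 24^36 mod 41  (bits of 36 = 100100)
  bit 0 = 1: r = r^2 * 24 mod 41 = 1^2 * 24 = 1*24 = 24
  bit 1 = 0: r = r^2 mod 41 = 24^2 = 2
  bit 2 = 0: r = r^2 mod 41 = 2^2 = 4
  bit 3 = 1: r = r^2 * 24 mod 41 = 4^2 * 24 = 16*24 = 15
  bit 4 = 0: r = r^2 mod 41 = 15^2 = 20
  bit 5 = 0: r = r^2 mod 41 = 20^2 = 31
  -> B = 31
s = B^a = 31^19 mod 41  (bits of 19 = 10011)
  bit 0 = 1: r = r^2 * 31 mod 41 = 1^2 * 31 = 1*31 = 31
  bit 1 = 0: r = r^2 mod 41 = 31^2 = 18
  bit 2 = 0: r = r^2 mod 41 = 18^2 = 37
  bit 3 = 1: r = r^2 * 31 mod 41 = 37^2 * 31 = 16*31 = 4
  bit 4 = 1: r = r^2 * 31 mod 41 = 4^2 * 31 = 16*31 = 4
  -> s = B^a = 4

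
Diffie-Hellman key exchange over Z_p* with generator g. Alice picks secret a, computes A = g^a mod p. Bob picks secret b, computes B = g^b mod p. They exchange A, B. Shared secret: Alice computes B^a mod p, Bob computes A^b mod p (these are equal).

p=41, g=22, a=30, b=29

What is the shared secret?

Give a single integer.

Answer: 9

Derivation:
A = 22^30 mod 41  (bits of 30 = 11110)
  bit 0 = 1: r = r^2 * 22 mod 41 = 1^2 * 22 = 1*22 = 22
  bit 1 = 1: r = r^2 * 22 mod 41 = 22^2 * 22 = 33*22 = 29
  bit 2 = 1: r = r^2 * 22 mod 41 = 29^2 * 22 = 21*22 = 11
  bit 3 = 1: r = r^2 * 22 mod 41 = 11^2 * 22 = 39*22 = 38
  bit 4 = 0: r = r^2 mod 41 = 38^2 = 9
  -> A = 9
B = 22^29 mod 41  (bits of 29 = 11101)
  bit 0 = 1: r = r^2 * 22 mod 41 = 1^2 * 22 = 1*22 = 22
  bit 1 = 1: r = r^2 * 22 mod 41 = 22^2 * 22 = 33*22 = 29
  bit 2 = 1: r = r^2 * 22 mod 41 = 29^2 * 22 = 21*22 = 11
  bit 3 = 0: r = r^2 mod 41 = 11^2 = 39
  bit 4 = 1: r = r^2 * 22 mod 41 = 39^2 * 22 = 4*22 = 6
  -> B = 6
s = B^a = 6^30 mod 41  (bits of 30 = 11110)
  bit 0 = 1: r = r^2 * 6 mod 41 = 1^2 * 6 = 1*6 = 6
  bit 1 = 1: r = r^2 * 6 mod 41 = 6^2 * 6 = 36*6 = 11
  bit 2 = 1: r = r^2 * 6 mod 41 = 11^2 * 6 = 39*6 = 29
  bit 3 = 1: r = r^2 * 6 mod 41 = 29^2 * 6 = 21*6 = 3
  bit 4 = 0: r = r^2 mod 41 = 3^2 = 9
  -> s = B^a = 9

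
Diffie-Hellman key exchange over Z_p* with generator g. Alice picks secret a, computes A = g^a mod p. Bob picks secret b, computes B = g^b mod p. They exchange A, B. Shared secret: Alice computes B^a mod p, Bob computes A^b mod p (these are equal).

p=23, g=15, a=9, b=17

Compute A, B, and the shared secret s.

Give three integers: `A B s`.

Answer: 14 10 20

Derivation:
A = 15^9 mod 23  (bits of 9 = 1001)
  bit 0 = 1: r = r^2 * 15 mod 23 = 1^2 * 15 = 1*15 = 15
  bit 1 = 0: r = r^2 mod 23 = 15^2 = 18
  bit 2 = 0: r = r^2 mod 23 = 18^2 = 2
  bit 3 = 1: r = r^2 * 15 mod 23 = 2^2 * 15 = 4*15 = 14
  -> A = 14
B = 15^17 mod 23  (bits of 17 = 10001)
  bit 0 = 1: r = r^2 * 15 mod 23 = 1^2 * 15 = 1*15 = 15
  bit 1 = 0: r = r^2 mod 23 = 15^2 = 18
  bit 2 = 0: r = r^2 mod 23 = 18^2 = 2
  bit 3 = 0: r = r^2 mod 23 = 2^2 = 4
  bit 4 = 1: r = r^2 * 15 mod 23 = 4^2 * 15 = 16*15 = 10
  -> B = 10
s = B^a = 10^9 mod 23  (bits of 9 = 1001)
  bit 0 = 1: r = r^2 * 10 mod 23 = 1^2 * 10 = 1*10 = 10
  bit 1 = 0: r = r^2 mod 23 = 10^2 = 8
  bit 2 = 0: r = r^2 mod 23 = 8^2 = 18
  bit 3 = 1: r = r^2 * 10 mod 23 = 18^2 * 10 = 2*10 = 20
  -> s = B^a = 20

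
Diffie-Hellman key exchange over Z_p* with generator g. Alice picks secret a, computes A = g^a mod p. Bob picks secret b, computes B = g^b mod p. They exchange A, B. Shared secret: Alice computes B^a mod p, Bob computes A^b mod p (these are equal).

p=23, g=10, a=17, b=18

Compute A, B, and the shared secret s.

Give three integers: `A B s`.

A = 10^17 mod 23  (bits of 17 = 10001)
  bit 0 = 1: r = r^2 * 10 mod 23 = 1^2 * 10 = 1*10 = 10
  bit 1 = 0: r = r^2 mod 23 = 10^2 = 8
  bit 2 = 0: r = r^2 mod 23 = 8^2 = 18
  bit 3 = 0: r = r^2 mod 23 = 18^2 = 2
  bit 4 = 1: r = r^2 * 10 mod 23 = 2^2 * 10 = 4*10 = 17
  -> A = 17
B = 10^18 mod 23  (bits of 18 = 10010)
  bit 0 = 1: r = r^2 * 10 mod 23 = 1^2 * 10 = 1*10 = 10
  bit 1 = 0: r = r^2 mod 23 = 10^2 = 8
  bit 2 = 0: r = r^2 mod 23 = 8^2 = 18
  bit 3 = 1: r = r^2 * 10 mod 23 = 18^2 * 10 = 2*10 = 20
  bit 4 = 0: r = r^2 mod 23 = 20^2 = 9
  -> B = 9
s = B^a = 9^17 mod 23  (bits of 17 = 10001)
  bit 0 = 1: r = r^2 * 9 mod 23 = 1^2 * 9 = 1*9 = 9
  bit 1 = 0: r = r^2 mod 23 = 9^2 = 12
  bit 2 = 0: r = r^2 mod 23 = 12^2 = 6
  bit 3 = 0: r = r^2 mod 23 = 6^2 = 13
  bit 4 = 1: r = r^2 * 9 mod 23 = 13^2 * 9 = 8*9 = 3
  -> s = B^a = 3

Answer: 17 9 3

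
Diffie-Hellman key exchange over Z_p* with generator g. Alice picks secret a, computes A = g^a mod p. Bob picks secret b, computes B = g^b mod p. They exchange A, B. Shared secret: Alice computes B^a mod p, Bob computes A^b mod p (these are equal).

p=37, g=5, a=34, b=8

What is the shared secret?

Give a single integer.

A = 5^34 mod 37  (bits of 34 = 100010)
  bit 0 = 1: r = r^2 * 5 mod 37 = 1^2 * 5 = 1*5 = 5
  bit 1 = 0: r = r^2 mod 37 = 5^2 = 25
  bit 2 = 0: r = r^2 mod 37 = 25^2 = 33
  bit 3 = 0: r = r^2 mod 37 = 33^2 = 16
  bit 4 = 1: r = r^2 * 5 mod 37 = 16^2 * 5 = 34*5 = 22
  bit 5 = 0: r = r^2 mod 37 = 22^2 = 3
  -> A = 3
B = 5^8 mod 37  (bits of 8 = 1000)
  bit 0 = 1: r = r^2 * 5 mod 37 = 1^2 * 5 = 1*5 = 5
  bit 1 = 0: r = r^2 mod 37 = 5^2 = 25
  bit 2 = 0: r = r^2 mod 37 = 25^2 = 33
  bit 3 = 0: r = r^2 mod 37 = 33^2 = 16
  -> B = 16
s = B^a = 16^34 mod 37  (bits of 34 = 100010)
  bit 0 = 1: r = r^2 * 16 mod 37 = 1^2 * 16 = 1*16 = 16
  bit 1 = 0: r = r^2 mod 37 = 16^2 = 34
  bit 2 = 0: r = r^2 mod 37 = 34^2 = 9
  bit 3 = 0: r = r^2 mod 37 = 9^2 = 7
  bit 4 = 1: r = r^2 * 16 mod 37 = 7^2 * 16 = 12*16 = 7
  bit 5 = 0: r = r^2 mod 37 = 7^2 = 12
  -> s = B^a = 12

Answer: 12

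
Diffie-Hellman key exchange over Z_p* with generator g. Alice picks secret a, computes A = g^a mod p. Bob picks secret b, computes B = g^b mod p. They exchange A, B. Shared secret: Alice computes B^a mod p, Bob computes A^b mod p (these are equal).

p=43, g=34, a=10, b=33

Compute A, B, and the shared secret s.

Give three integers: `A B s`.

A = 34^10 mod 43  (bits of 10 = 1010)
  bit 0 = 1: r = r^2 * 34 mod 43 = 1^2 * 34 = 1*34 = 34
  bit 1 = 0: r = r^2 mod 43 = 34^2 = 38
  bit 2 = 1: r = r^2 * 34 mod 43 = 38^2 * 34 = 25*34 = 33
  bit 3 = 0: r = r^2 mod 43 = 33^2 = 14
  -> A = 14
B = 34^33 mod 43  (bits of 33 = 100001)
  bit 0 = 1: r = r^2 * 34 mod 43 = 1^2 * 34 = 1*34 = 34
  bit 1 = 0: r = r^2 mod 43 = 34^2 = 38
  bit 2 = 0: r = r^2 mod 43 = 38^2 = 25
  bit 3 = 0: r = r^2 mod 43 = 25^2 = 23
  bit 4 = 0: r = r^2 mod 43 = 23^2 = 13
  bit 5 = 1: r = r^2 * 34 mod 43 = 13^2 * 34 = 40*34 = 27
  -> B = 27
s = B^a = 27^10 mod 43  (bits of 10 = 1010)
  bit 0 = 1: r = r^2 * 27 mod 43 = 1^2 * 27 = 1*27 = 27
  bit 1 = 0: r = r^2 mod 43 = 27^2 = 41
  bit 2 = 1: r = r^2 * 27 mod 43 = 41^2 * 27 = 4*27 = 22
  bit 3 = 0: r = r^2 mod 43 = 22^2 = 11
  -> s = B^a = 11

Answer: 14 27 11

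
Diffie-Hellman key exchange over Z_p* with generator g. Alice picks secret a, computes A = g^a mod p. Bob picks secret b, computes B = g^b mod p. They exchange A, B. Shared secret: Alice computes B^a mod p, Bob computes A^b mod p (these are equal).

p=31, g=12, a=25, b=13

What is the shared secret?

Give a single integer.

Answer: 6

Derivation:
A = 12^25 mod 31  (bits of 25 = 11001)
  bit 0 = 1: r = r^2 * 12 mod 31 = 1^2 * 12 = 1*12 = 12
  bit 1 = 1: r = r^2 * 12 mod 31 = 12^2 * 12 = 20*12 = 23
  bit 2 = 0: r = r^2 mod 31 = 23^2 = 2
  bit 3 = 0: r = r^2 mod 31 = 2^2 = 4
  bit 4 = 1: r = r^2 * 12 mod 31 = 4^2 * 12 = 16*12 = 6
  -> A = 6
B = 12^13 mod 31  (bits of 13 = 1101)
  bit 0 = 1: r = r^2 * 12 mod 31 = 1^2 * 12 = 1*12 = 12
  bit 1 = 1: r = r^2 * 12 mod 31 = 12^2 * 12 = 20*12 = 23
  bit 2 = 0: r = r^2 mod 31 = 23^2 = 2
  bit 3 = 1: r = r^2 * 12 mod 31 = 2^2 * 12 = 4*12 = 17
  -> B = 17
s = B^a = 17^25 mod 31  (bits of 25 = 11001)
  bit 0 = 1: r = r^2 * 17 mod 31 = 1^2 * 17 = 1*17 = 17
  bit 1 = 1: r = r^2 * 17 mod 31 = 17^2 * 17 = 10*17 = 15
  bit 2 = 0: r = r^2 mod 31 = 15^2 = 8
  bit 3 = 0: r = r^2 mod 31 = 8^2 = 2
  bit 4 = 1: r = r^2 * 17 mod 31 = 2^2 * 17 = 4*17 = 6
  -> s = B^a = 6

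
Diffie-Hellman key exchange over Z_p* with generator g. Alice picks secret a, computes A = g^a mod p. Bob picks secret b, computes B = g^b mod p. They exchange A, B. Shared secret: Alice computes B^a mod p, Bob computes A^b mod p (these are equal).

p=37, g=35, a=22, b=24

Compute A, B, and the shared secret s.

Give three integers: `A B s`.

Answer: 21 10 10

Derivation:
A = 35^22 mod 37  (bits of 22 = 10110)
  bit 0 = 1: r = r^2 * 35 mod 37 = 1^2 * 35 = 1*35 = 35
  bit 1 = 0: r = r^2 mod 37 = 35^2 = 4
  bit 2 = 1: r = r^2 * 35 mod 37 = 4^2 * 35 = 16*35 = 5
  bit 3 = 1: r = r^2 * 35 mod 37 = 5^2 * 35 = 25*35 = 24
  bit 4 = 0: r = r^2 mod 37 = 24^2 = 21
  -> A = 21
B = 35^24 mod 37  (bits of 24 = 11000)
  bit 0 = 1: r = r^2 * 35 mod 37 = 1^2 * 35 = 1*35 = 35
  bit 1 = 1: r = r^2 * 35 mod 37 = 35^2 * 35 = 4*35 = 29
  bit 2 = 0: r = r^2 mod 37 = 29^2 = 27
  bit 3 = 0: r = r^2 mod 37 = 27^2 = 26
  bit 4 = 0: r = r^2 mod 37 = 26^2 = 10
  -> B = 10
s = B^a = 10^22 mod 37  (bits of 22 = 10110)
  bit 0 = 1: r = r^2 * 10 mod 37 = 1^2 * 10 = 1*10 = 10
  bit 1 = 0: r = r^2 mod 37 = 10^2 = 26
  bit 2 = 1: r = r^2 * 10 mod 37 = 26^2 * 10 = 10*10 = 26
  bit 3 = 1: r = r^2 * 10 mod 37 = 26^2 * 10 = 10*10 = 26
  bit 4 = 0: r = r^2 mod 37 = 26^2 = 10
  -> s = B^a = 10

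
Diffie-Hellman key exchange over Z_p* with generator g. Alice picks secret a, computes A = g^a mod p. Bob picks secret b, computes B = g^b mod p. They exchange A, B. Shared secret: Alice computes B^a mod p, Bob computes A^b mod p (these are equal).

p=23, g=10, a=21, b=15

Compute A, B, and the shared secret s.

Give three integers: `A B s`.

A = 10^21 mod 23  (bits of 21 = 10101)
  bit 0 = 1: r = r^2 * 10 mod 23 = 1^2 * 10 = 1*10 = 10
  bit 1 = 0: r = r^2 mod 23 = 10^2 = 8
  bit 2 = 1: r = r^2 * 10 mod 23 = 8^2 * 10 = 18*10 = 19
  bit 3 = 0: r = r^2 mod 23 = 19^2 = 16
  bit 4 = 1: r = r^2 * 10 mod 23 = 16^2 * 10 = 3*10 = 7
  -> A = 7
B = 10^15 mod 23  (bits of 15 = 1111)
  bit 0 = 1: r = r^2 * 10 mod 23 = 1^2 * 10 = 1*10 = 10
  bit 1 = 1: r = r^2 * 10 mod 23 = 10^2 * 10 = 8*10 = 11
  bit 2 = 1: r = r^2 * 10 mod 23 = 11^2 * 10 = 6*10 = 14
  bit 3 = 1: r = r^2 * 10 mod 23 = 14^2 * 10 = 12*10 = 5
  -> B = 5
s = B^a = 5^21 mod 23  (bits of 21 = 10101)
  bit 0 = 1: r = r^2 * 5 mod 23 = 1^2 * 5 = 1*5 = 5
  bit 1 = 0: r = r^2 mod 23 = 5^2 = 2
  bit 2 = 1: r = r^2 * 5 mod 23 = 2^2 * 5 = 4*5 = 20
  bit 3 = 0: r = r^2 mod 23 = 20^2 = 9
  bit 4 = 1: r = r^2 * 5 mod 23 = 9^2 * 5 = 12*5 = 14
  -> s = B^a = 14

Answer: 7 5 14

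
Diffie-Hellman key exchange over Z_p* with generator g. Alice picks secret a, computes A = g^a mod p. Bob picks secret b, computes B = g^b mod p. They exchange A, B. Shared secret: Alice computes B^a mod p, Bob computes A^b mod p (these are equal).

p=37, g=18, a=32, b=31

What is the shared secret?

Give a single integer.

Answer: 9

Derivation:
A = 18^32 mod 37  (bits of 32 = 100000)
  bit 0 = 1: r = r^2 * 18 mod 37 = 1^2 * 18 = 1*18 = 18
  bit 1 = 0: r = r^2 mod 37 = 18^2 = 28
  bit 2 = 0: r = r^2 mod 37 = 28^2 = 7
  bit 3 = 0: r = r^2 mod 37 = 7^2 = 12
  bit 4 = 0: r = r^2 mod 37 = 12^2 = 33
  bit 5 = 0: r = r^2 mod 37 = 33^2 = 16
  -> A = 16
B = 18^31 mod 37  (bits of 31 = 11111)
  bit 0 = 1: r = r^2 * 18 mod 37 = 1^2 * 18 = 1*18 = 18
  bit 1 = 1: r = r^2 * 18 mod 37 = 18^2 * 18 = 28*18 = 23
  bit 2 = 1: r = r^2 * 18 mod 37 = 23^2 * 18 = 11*18 = 13
  bit 3 = 1: r = r^2 * 18 mod 37 = 13^2 * 18 = 21*18 = 8
  bit 4 = 1: r = r^2 * 18 mod 37 = 8^2 * 18 = 27*18 = 5
  -> B = 5
s = B^a = 5^32 mod 37  (bits of 32 = 100000)
  bit 0 = 1: r = r^2 * 5 mod 37 = 1^2 * 5 = 1*5 = 5
  bit 1 = 0: r = r^2 mod 37 = 5^2 = 25
  bit 2 = 0: r = r^2 mod 37 = 25^2 = 33
  bit 3 = 0: r = r^2 mod 37 = 33^2 = 16
  bit 4 = 0: r = r^2 mod 37 = 16^2 = 34
  bit 5 = 0: r = r^2 mod 37 = 34^2 = 9
  -> s = B^a = 9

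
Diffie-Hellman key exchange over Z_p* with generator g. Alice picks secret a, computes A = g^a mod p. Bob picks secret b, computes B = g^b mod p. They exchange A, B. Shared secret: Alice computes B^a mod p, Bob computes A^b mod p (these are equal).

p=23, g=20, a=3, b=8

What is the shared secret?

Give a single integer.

A = 20^3 mod 23  (bits of 3 = 11)
  bit 0 = 1: r = r^2 * 20 mod 23 = 1^2 * 20 = 1*20 = 20
  bit 1 = 1: r = r^2 * 20 mod 23 = 20^2 * 20 = 9*20 = 19
  -> A = 19
B = 20^8 mod 23  (bits of 8 = 1000)
  bit 0 = 1: r = r^2 * 20 mod 23 = 1^2 * 20 = 1*20 = 20
  bit 1 = 0: r = r^2 mod 23 = 20^2 = 9
  bit 2 = 0: r = r^2 mod 23 = 9^2 = 12
  bit 3 = 0: r = r^2 mod 23 = 12^2 = 6
  -> B = 6
s = B^a = 6^3 mod 23  (bits of 3 = 11)
  bit 0 = 1: r = r^2 * 6 mod 23 = 1^2 * 6 = 1*6 = 6
  bit 1 = 1: r = r^2 * 6 mod 23 = 6^2 * 6 = 13*6 = 9
  -> s = B^a = 9

Answer: 9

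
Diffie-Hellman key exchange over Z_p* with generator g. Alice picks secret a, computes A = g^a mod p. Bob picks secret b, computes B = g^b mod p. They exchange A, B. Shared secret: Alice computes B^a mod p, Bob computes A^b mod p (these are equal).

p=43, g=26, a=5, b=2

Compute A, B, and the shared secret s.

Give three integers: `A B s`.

Answer: 3 31 9

Derivation:
A = 26^5 mod 43  (bits of 5 = 101)
  bit 0 = 1: r = r^2 * 26 mod 43 = 1^2 * 26 = 1*26 = 26
  bit 1 = 0: r = r^2 mod 43 = 26^2 = 31
  bit 2 = 1: r = r^2 * 26 mod 43 = 31^2 * 26 = 15*26 = 3
  -> A = 3
B = 26^2 mod 43  (bits of 2 = 10)
  bit 0 = 1: r = r^2 * 26 mod 43 = 1^2 * 26 = 1*26 = 26
  bit 1 = 0: r = r^2 mod 43 = 26^2 = 31
  -> B = 31
s = B^a = 31^5 mod 43  (bits of 5 = 101)
  bit 0 = 1: r = r^2 * 31 mod 43 = 1^2 * 31 = 1*31 = 31
  bit 1 = 0: r = r^2 mod 43 = 31^2 = 15
  bit 2 = 1: r = r^2 * 31 mod 43 = 15^2 * 31 = 10*31 = 9
  -> s = B^a = 9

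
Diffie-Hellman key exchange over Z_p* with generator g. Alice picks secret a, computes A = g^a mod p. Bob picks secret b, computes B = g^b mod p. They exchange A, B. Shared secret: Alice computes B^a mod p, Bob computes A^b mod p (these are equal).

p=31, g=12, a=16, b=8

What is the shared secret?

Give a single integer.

A = 12^16 mod 31  (bits of 16 = 10000)
  bit 0 = 1: r = r^2 * 12 mod 31 = 1^2 * 12 = 1*12 = 12
  bit 1 = 0: r = r^2 mod 31 = 12^2 = 20
  bit 2 = 0: r = r^2 mod 31 = 20^2 = 28
  bit 3 = 0: r = r^2 mod 31 = 28^2 = 9
  bit 4 = 0: r = r^2 mod 31 = 9^2 = 19
  -> A = 19
B = 12^8 mod 31  (bits of 8 = 1000)
  bit 0 = 1: r = r^2 * 12 mod 31 = 1^2 * 12 = 1*12 = 12
  bit 1 = 0: r = r^2 mod 31 = 12^2 = 20
  bit 2 = 0: r = r^2 mod 31 = 20^2 = 28
  bit 3 = 0: r = r^2 mod 31 = 28^2 = 9
  -> B = 9
s = B^a = 9^16 mod 31  (bits of 16 = 10000)
  bit 0 = 1: r = r^2 * 9 mod 31 = 1^2 * 9 = 1*9 = 9
  bit 1 = 0: r = r^2 mod 31 = 9^2 = 19
  bit 2 = 0: r = r^2 mod 31 = 19^2 = 20
  bit 3 = 0: r = r^2 mod 31 = 20^2 = 28
  bit 4 = 0: r = r^2 mod 31 = 28^2 = 9
  -> s = B^a = 9

Answer: 9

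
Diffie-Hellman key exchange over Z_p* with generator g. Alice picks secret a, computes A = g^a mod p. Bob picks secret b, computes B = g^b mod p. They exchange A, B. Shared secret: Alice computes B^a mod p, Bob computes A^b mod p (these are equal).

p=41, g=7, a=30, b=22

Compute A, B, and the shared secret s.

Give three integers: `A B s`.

A = 7^30 mod 41  (bits of 30 = 11110)
  bit 0 = 1: r = r^2 * 7 mod 41 = 1^2 * 7 = 1*7 = 7
  bit 1 = 1: r = r^2 * 7 mod 41 = 7^2 * 7 = 8*7 = 15
  bit 2 = 1: r = r^2 * 7 mod 41 = 15^2 * 7 = 20*7 = 17
  bit 3 = 1: r = r^2 * 7 mod 41 = 17^2 * 7 = 2*7 = 14
  bit 4 = 0: r = r^2 mod 41 = 14^2 = 32
  -> A = 32
B = 7^22 mod 41  (bits of 22 = 10110)
  bit 0 = 1: r = r^2 * 7 mod 41 = 1^2 * 7 = 1*7 = 7
  bit 1 = 0: r = r^2 mod 41 = 7^2 = 8
  bit 2 = 1: r = r^2 * 7 mod 41 = 8^2 * 7 = 23*7 = 38
  bit 3 = 1: r = r^2 * 7 mod 41 = 38^2 * 7 = 9*7 = 22
  bit 4 = 0: r = r^2 mod 41 = 22^2 = 33
  -> B = 33
s = B^a = 33^30 mod 41  (bits of 30 = 11110)
  bit 0 = 1: r = r^2 * 33 mod 41 = 1^2 * 33 = 1*33 = 33
  bit 1 = 1: r = r^2 * 33 mod 41 = 33^2 * 33 = 23*33 = 21
  bit 2 = 1: r = r^2 * 33 mod 41 = 21^2 * 33 = 31*33 = 39
  bit 3 = 1: r = r^2 * 33 mod 41 = 39^2 * 33 = 4*33 = 9
  bit 4 = 0: r = r^2 mod 41 = 9^2 = 40
  -> s = B^a = 40

Answer: 32 33 40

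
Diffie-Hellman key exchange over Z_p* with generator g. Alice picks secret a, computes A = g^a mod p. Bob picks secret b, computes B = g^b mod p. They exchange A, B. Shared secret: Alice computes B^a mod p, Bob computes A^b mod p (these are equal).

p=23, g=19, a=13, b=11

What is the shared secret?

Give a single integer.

Answer: 22

Derivation:
A = 19^13 mod 23  (bits of 13 = 1101)
  bit 0 = 1: r = r^2 * 19 mod 23 = 1^2 * 19 = 1*19 = 19
  bit 1 = 1: r = r^2 * 19 mod 23 = 19^2 * 19 = 16*19 = 5
  bit 2 = 0: r = r^2 mod 23 = 5^2 = 2
  bit 3 = 1: r = r^2 * 19 mod 23 = 2^2 * 19 = 4*19 = 7
  -> A = 7
B = 19^11 mod 23  (bits of 11 = 1011)
  bit 0 = 1: r = r^2 * 19 mod 23 = 1^2 * 19 = 1*19 = 19
  bit 1 = 0: r = r^2 mod 23 = 19^2 = 16
  bit 2 = 1: r = r^2 * 19 mod 23 = 16^2 * 19 = 3*19 = 11
  bit 3 = 1: r = r^2 * 19 mod 23 = 11^2 * 19 = 6*19 = 22
  -> B = 22
s = B^a = 22^13 mod 23  (bits of 13 = 1101)
  bit 0 = 1: r = r^2 * 22 mod 23 = 1^2 * 22 = 1*22 = 22
  bit 1 = 1: r = r^2 * 22 mod 23 = 22^2 * 22 = 1*22 = 22
  bit 2 = 0: r = r^2 mod 23 = 22^2 = 1
  bit 3 = 1: r = r^2 * 22 mod 23 = 1^2 * 22 = 1*22 = 22
  -> s = B^a = 22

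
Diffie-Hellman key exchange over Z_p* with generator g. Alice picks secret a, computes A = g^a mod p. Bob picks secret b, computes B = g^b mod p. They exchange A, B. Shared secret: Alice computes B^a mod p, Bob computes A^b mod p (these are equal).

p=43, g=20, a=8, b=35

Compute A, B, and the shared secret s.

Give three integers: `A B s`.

Answer: 9 7 6

Derivation:
A = 20^8 mod 43  (bits of 8 = 1000)
  bit 0 = 1: r = r^2 * 20 mod 43 = 1^2 * 20 = 1*20 = 20
  bit 1 = 0: r = r^2 mod 43 = 20^2 = 13
  bit 2 = 0: r = r^2 mod 43 = 13^2 = 40
  bit 3 = 0: r = r^2 mod 43 = 40^2 = 9
  -> A = 9
B = 20^35 mod 43  (bits of 35 = 100011)
  bit 0 = 1: r = r^2 * 20 mod 43 = 1^2 * 20 = 1*20 = 20
  bit 1 = 0: r = r^2 mod 43 = 20^2 = 13
  bit 2 = 0: r = r^2 mod 43 = 13^2 = 40
  bit 3 = 0: r = r^2 mod 43 = 40^2 = 9
  bit 4 = 1: r = r^2 * 20 mod 43 = 9^2 * 20 = 38*20 = 29
  bit 5 = 1: r = r^2 * 20 mod 43 = 29^2 * 20 = 24*20 = 7
  -> B = 7
s = B^a = 7^8 mod 43  (bits of 8 = 1000)
  bit 0 = 1: r = r^2 * 7 mod 43 = 1^2 * 7 = 1*7 = 7
  bit 1 = 0: r = r^2 mod 43 = 7^2 = 6
  bit 2 = 0: r = r^2 mod 43 = 6^2 = 36
  bit 3 = 0: r = r^2 mod 43 = 36^2 = 6
  -> s = B^a = 6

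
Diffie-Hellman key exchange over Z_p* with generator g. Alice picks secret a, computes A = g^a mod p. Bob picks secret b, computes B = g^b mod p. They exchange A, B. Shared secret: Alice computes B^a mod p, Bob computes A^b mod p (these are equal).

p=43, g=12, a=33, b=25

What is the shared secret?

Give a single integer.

Answer: 22

Derivation:
A = 12^33 mod 43  (bits of 33 = 100001)
  bit 0 = 1: r = r^2 * 12 mod 43 = 1^2 * 12 = 1*12 = 12
  bit 1 = 0: r = r^2 mod 43 = 12^2 = 15
  bit 2 = 0: r = r^2 mod 43 = 15^2 = 10
  bit 3 = 0: r = r^2 mod 43 = 10^2 = 14
  bit 4 = 0: r = r^2 mod 43 = 14^2 = 24
  bit 5 = 1: r = r^2 * 12 mod 43 = 24^2 * 12 = 17*12 = 32
  -> A = 32
B = 12^25 mod 43  (bits of 25 = 11001)
  bit 0 = 1: r = r^2 * 12 mod 43 = 1^2 * 12 = 1*12 = 12
  bit 1 = 1: r = r^2 * 12 mod 43 = 12^2 * 12 = 15*12 = 8
  bit 2 = 0: r = r^2 mod 43 = 8^2 = 21
  bit 3 = 0: r = r^2 mod 43 = 21^2 = 11
  bit 4 = 1: r = r^2 * 12 mod 43 = 11^2 * 12 = 35*12 = 33
  -> B = 33
s = B^a = 33^33 mod 43  (bits of 33 = 100001)
  bit 0 = 1: r = r^2 * 33 mod 43 = 1^2 * 33 = 1*33 = 33
  bit 1 = 0: r = r^2 mod 43 = 33^2 = 14
  bit 2 = 0: r = r^2 mod 43 = 14^2 = 24
  bit 3 = 0: r = r^2 mod 43 = 24^2 = 17
  bit 4 = 0: r = r^2 mod 43 = 17^2 = 31
  bit 5 = 1: r = r^2 * 33 mod 43 = 31^2 * 33 = 15*33 = 22
  -> s = B^a = 22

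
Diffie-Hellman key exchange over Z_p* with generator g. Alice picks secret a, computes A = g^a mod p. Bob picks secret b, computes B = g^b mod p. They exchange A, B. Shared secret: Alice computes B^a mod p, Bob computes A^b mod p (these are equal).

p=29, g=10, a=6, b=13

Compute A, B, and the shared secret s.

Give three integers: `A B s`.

Answer: 22 26 4

Derivation:
A = 10^6 mod 29  (bits of 6 = 110)
  bit 0 = 1: r = r^2 * 10 mod 29 = 1^2 * 10 = 1*10 = 10
  bit 1 = 1: r = r^2 * 10 mod 29 = 10^2 * 10 = 13*10 = 14
  bit 2 = 0: r = r^2 mod 29 = 14^2 = 22
  -> A = 22
B = 10^13 mod 29  (bits of 13 = 1101)
  bit 0 = 1: r = r^2 * 10 mod 29 = 1^2 * 10 = 1*10 = 10
  bit 1 = 1: r = r^2 * 10 mod 29 = 10^2 * 10 = 13*10 = 14
  bit 2 = 0: r = r^2 mod 29 = 14^2 = 22
  bit 3 = 1: r = r^2 * 10 mod 29 = 22^2 * 10 = 20*10 = 26
  -> B = 26
s = B^a = 26^6 mod 29  (bits of 6 = 110)
  bit 0 = 1: r = r^2 * 26 mod 29 = 1^2 * 26 = 1*26 = 26
  bit 1 = 1: r = r^2 * 26 mod 29 = 26^2 * 26 = 9*26 = 2
  bit 2 = 0: r = r^2 mod 29 = 2^2 = 4
  -> s = B^a = 4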